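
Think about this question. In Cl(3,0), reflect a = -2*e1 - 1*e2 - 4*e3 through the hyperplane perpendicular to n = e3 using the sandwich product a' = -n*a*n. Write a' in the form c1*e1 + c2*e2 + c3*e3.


Reflection formula: a' = -n*a*n, with n = e3 (unit vector, n^2 = 1).
For reflection through hyperplane perp to e3:
The component along e3 flips sign, others stay.
a = (-2, -1, -4)
a' = (-2, -1, 4)
a' = -2*e1 - 1*e2 + 4*e3


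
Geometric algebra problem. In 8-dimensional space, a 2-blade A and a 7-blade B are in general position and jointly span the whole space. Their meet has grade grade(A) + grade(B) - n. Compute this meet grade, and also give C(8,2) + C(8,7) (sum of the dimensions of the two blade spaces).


Meet grade = grade(A) + grade(B) - n
= 2 + 7 - 8 = 1
C(8,2) = 28
C(8,7) = 8
dim_A + dim_B = 28 + 8 = 36


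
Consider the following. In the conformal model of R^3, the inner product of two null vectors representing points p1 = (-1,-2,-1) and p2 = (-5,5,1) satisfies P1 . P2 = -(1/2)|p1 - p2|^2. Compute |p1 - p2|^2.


p1 - p2 = (4, -7, -2)
|p1 - p2|^2 = 4^2 + (-7)^2 + (-2)^2
= 16 + 49 + 4
= 69


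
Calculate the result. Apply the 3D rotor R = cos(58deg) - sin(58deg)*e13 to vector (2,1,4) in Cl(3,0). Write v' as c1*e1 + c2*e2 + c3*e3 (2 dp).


Rotor R = cos(58deg) - sin(58deg)*e13
Rotation angle theta = 2 * 58 = 116 degrees in the e13 plane (e1 -> e3).
The component perpendicular to the plane (e2) is invariant: v'_2 = v2 = 1.00
cos(116deg) = -0.4384, sin(116deg) = 0.8988
v'_1 = v1*cos(theta) - v3*sin(theta) = 2*(-0.4384) - 4*0.8988 = -4.47
v'_3 = v1*sin(theta) + v3*cos(theta) = 2*0.8988 + 4*(-0.4384) = 0.04
v' = -4.47*e1 + 1.00*e2 + 0.04*e3


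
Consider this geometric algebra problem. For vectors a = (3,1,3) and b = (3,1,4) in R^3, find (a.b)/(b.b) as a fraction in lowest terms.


Projection coefficient = (a . b) / (b . b)
a . b = 3*3 + 1*1 + 3*4
= 9 + 1 + 12 = 22
b . b = 3^2 + 1^2 + 4^2
= 9 + 1 + 16 = 26
Coefficient = 22/26
In lowest terms: 11/13


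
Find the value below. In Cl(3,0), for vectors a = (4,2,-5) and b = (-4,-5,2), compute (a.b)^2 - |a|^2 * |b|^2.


a . b = 4*(-4) + 2*(-5) + (-5)*2
= -16 + (-10) + (-10) = -36
|a|^2 = 4^2 + 2^2 + (-5)^2 = 45
|b|^2 = (-4)^2 + (-5)^2 + 2^2 = 45
(a.b)^2 = (-36)^2 = 1296
|a|^2 * |b|^2 = 45 * 45 = 2025
Result = 1296 - 2025 = -729


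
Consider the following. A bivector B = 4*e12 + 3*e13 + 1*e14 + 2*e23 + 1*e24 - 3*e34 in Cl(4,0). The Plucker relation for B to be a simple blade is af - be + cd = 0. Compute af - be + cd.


Plucker relation: af - be + cd
a*f = 4*(-3) = -12
b*e = 3*1 = 3
c*d = 1*2 = 2
af - be + cd = -12 - 3 + 2
= -13


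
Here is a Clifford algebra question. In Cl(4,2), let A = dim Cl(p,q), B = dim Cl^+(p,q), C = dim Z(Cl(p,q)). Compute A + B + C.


n = 4 + 2 = 6
Total dim = 2^6 = 64
Even subalgebra dim = 2^5 = 32
n is even, so center dim = 1
Sum = 64 + 32 + 1 = 97


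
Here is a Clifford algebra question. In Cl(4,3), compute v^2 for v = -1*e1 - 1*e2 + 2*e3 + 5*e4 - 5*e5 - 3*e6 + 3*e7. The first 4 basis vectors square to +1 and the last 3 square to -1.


v^2 = sum of c_i^2 * e_i^2
Positive signature terms (e_i^2 = +1): (-1)^2 + (-1)^2 + 2^2 + 5^2 = 31
Negative signature terms (e_j^2 = -1): (-5)^2 + (-3)^2 + 3^2 = 43
v^2 = 31 - 43 = -12


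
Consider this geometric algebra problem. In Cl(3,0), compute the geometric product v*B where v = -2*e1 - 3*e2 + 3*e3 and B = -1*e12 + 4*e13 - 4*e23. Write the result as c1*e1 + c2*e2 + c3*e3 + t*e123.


vB has grade-1 (vector) and grade-3 (trivector) parts: vB = (v _| B) + (v ^ B).
Vector part <vB>_1:
  e1: -v2*b12 - v3*b13 = -(-3)*(-1) - (3)*(4) = -15
  e2: v1*b12 - v3*b23 = (-2)*(-1) - (3)*(-4) = 14
  e3: v1*b13 + v2*b23 = (-2)*(4) + (-3)*(-4) = 4
Trivector part <vB>_3:
  e123: v1*b23 - v2*b13 + v3*b12 = (-2)*(-4) - (-3)*(4) + (3)*(-1) = 17
vB = -15*e1 + 14*e2 + 4*e3 + 17*e123


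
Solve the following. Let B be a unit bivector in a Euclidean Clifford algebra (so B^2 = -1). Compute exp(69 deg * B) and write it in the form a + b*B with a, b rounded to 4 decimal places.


For a unit bivector B with B^2 = -1, the exponential series gives
e^(theta*B) = cos(theta) + sin(theta)*B (the GA analogue of Euler's formula).
theta = 69 degrees = 1.204277 rad
cos(69 deg) = 0.3584
sin(69 deg) = 0.9336
exp(theta*B) = 0.3584 + 0.9336*B


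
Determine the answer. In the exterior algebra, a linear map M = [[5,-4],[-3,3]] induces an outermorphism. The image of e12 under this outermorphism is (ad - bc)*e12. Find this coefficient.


The outermorphism of a linear map f sends e1^e2 to f(e1)^f(e2).
f(e1) = 5*e1 - 3*e2
f(e2) = -4*e1 + 3*e2
f(e1) ^ f(e2) = (5*e1 - 3*e2) ^ (-4*e1 + 3*e2)
= 5*3*e12 + (-3)*(-4)*e21
= (15 - 12)*e12
= 3*e12
Coefficient = 3


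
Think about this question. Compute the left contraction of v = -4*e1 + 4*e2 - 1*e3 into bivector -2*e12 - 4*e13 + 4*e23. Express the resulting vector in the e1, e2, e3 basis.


Left contraction v _| B = <vB>_1 (grade-1 part of the geometric product vB).
Using e1_|e12 = e2, e2_|e12 = -e1, e1_|e13 = e3, e3_|e13 = -e1, e2_|e23 = e3, e3_|e23 = -e2:
e1 coeff: -v2*b12 - v3*b13 = -(4)*(-2) - (-1)*(-4) = 4
e2 coeff: v1*b12 - v3*b23 = (-4)*(-2) - (-1)*(4) = 12
e3 coeff: v1*b13 + v2*b23 = (-4)*(-4) + (4)*(4) = 32
v _| B = 4*e1 + 12*e2 + 32*e3


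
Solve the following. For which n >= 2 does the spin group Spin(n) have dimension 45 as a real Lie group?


dim Spin(n) = dim so(n) = n(n-1)/2.
Solve n(n-1)/2 = 45, i.e. n^2 - n - 90 = 0.
Discriminant = 1 + 8*45 = 361
n = (1 + sqrt(361))/2 = (1 + 19)/2 = 10


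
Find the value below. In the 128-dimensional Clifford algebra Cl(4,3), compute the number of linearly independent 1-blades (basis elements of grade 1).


Number of grade-k basis blades in Cl(p,q) with n = p + q is C(n, k).
n = 4 + 3 = 7
C(7, 1) = 7! / (1! * 6!)
= 5040 / (1 * 720)
= 7


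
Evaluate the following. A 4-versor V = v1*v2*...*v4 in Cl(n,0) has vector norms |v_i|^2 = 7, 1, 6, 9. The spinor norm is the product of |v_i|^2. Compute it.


Spinor norm N(V) = |v1|^2 * |v2|^2 * ... * |v4|^2
= 7 * 1 * 6 * 9
Running product: 7, 7, 42, 378
N(V) = 378


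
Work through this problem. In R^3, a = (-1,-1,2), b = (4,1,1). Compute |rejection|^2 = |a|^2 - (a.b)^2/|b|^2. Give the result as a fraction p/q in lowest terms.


|a|^2 = (-1)^2 + (-1)^2 + 2^2 = 6
|b|^2 = 4^2 + 1^2 + 1^2 = 18
a . b = (-1)*4 + (-1)*1 + 2*1 = -3
(a.b)^2 = (-3)^2 = 9
|rej|^2 = 6 - 9/18
= (108 - 9)/18
= 99/18
In lowest terms: 11/2


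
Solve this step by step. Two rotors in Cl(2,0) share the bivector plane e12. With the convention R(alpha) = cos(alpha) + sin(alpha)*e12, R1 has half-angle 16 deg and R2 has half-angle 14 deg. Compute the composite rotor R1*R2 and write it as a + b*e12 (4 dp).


Same-plane rotors commute and their half-angles add:
R1*R2 = cos(a1 + a2) + sin(a1 + a2)*e12.
a1 + a2 = 16 + 14 = 30 deg
cos(30 deg) = 0.8660
sin(30 deg) = 0.5000
R1*R2 = 0.8660 + 0.5000*e12


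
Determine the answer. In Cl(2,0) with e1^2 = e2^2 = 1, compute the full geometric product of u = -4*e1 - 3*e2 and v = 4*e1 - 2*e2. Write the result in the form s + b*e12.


Expand: (-4*e1 - 3*e2)(4*e1 - 2*e2)
= (-4)*4*e1e1 + (-4)*(-2)*e1e2 + (-3)*4*e2e1 + (-3)*(-2)*e2e2
Using e1^2 = e2^2 = 1, e2e1 = -e1e2:
Scalar part s = (-4)*4 + (-3)*(-2) = -16 + 6 = -10
Bivector part b = (-4)*(-2) - (-3)*4 = 8 - (-12) = 20
uv = -10 + 20*e12


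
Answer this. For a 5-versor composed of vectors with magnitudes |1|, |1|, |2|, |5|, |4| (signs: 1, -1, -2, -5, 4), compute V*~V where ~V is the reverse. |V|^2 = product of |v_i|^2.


Each vector v_i has |v_i|^2 = s_i^2
Squared scales: 1^2 = 1, (-1)^2 = 1, (-2)^2 = 4, (-5)^2 = 25, 4^2 = 16
|V|^2 = 1 * 1 * 4 * 25 * 16
= 1600


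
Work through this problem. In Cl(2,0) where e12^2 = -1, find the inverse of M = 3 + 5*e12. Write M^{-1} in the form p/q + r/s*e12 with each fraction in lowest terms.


M = 3 + 5*e12, where e12^2 = -1.
Since M commutes with its reverse ~M = a - b*e12, M * ~M = a^2 - b^2*e12^2 = a^2 + b^2.
So M^{-1} = ~M / (a^2 + b^2) = (a - b*e12)/(a^2 + b^2).
a^2 + b^2 = 9 + 25 = 34
Scalar part = 3/34 = 3/34
Bivector coeff = -5/34 = -5/34
M^{-1} = 3/34 - 5/34*e12


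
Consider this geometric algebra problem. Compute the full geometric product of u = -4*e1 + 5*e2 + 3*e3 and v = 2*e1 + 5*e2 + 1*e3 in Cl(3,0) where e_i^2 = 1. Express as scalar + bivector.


In Cl(3,0): e_i^2 = 1, e_ie_j = -e_je_i for i != j.
Scalar part = u . v = (-4)*2 + 5*5 + 3*1
= -8 + 25 + 3 = 20
e12 coeff = (-4)*5 - 5*2 = -20 - 10 = -30
e13 coeff = (-4)*1 - 3*2 = -4 - 6 = -10
e23 coeff = 5*1 - 3*5 = 5 - 15 = -10
uv = 20 - 30*e12 - 10*e13 - 10*e23


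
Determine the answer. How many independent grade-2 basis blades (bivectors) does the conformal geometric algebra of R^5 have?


The conformal model of R^5 uses Cl(6,1) with m = 5 + 2 = 7 generators.
Number of grade-2 blades = C(m, 2) = C(7, 2)
= 7*6/2 = 21


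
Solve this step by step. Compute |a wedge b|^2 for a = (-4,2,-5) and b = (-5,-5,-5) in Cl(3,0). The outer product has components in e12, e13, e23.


a wedge b = (a1*b2 - a2*b1)*e12 + (a1*b3 - a3*b1)*e13 + (a2*b3 - a3*b2)*e23
e12 coeff: (-4)*(-5) - 2*(-5) = 20 - (-10) = 30
e13 coeff: (-4)*(-5) - (-5)*(-5) = 20 - 25 = -5
e23 coeff: 2*(-5) - (-5)*(-5) = -10 - 25 = -35
|a wedge b|^2 = 30^2 + (-5)^2 + (-35)^2
= 900 + 25 + 1225
= 2150


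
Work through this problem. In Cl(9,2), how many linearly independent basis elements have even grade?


Even subalgebra dimension = 2^(n-1)
n = 9 + 2 = 11
2^(11 - 1) = 2^10 = 1024
Verification: sum of C(11,k) for even k = 1 + 55 + 330 + 462 + 165 + 11 = 1024
Result = 1024


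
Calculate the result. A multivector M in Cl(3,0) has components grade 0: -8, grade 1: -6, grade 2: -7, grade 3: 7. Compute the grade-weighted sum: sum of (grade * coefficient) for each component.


Grade-weighted sum = sum of grade_k * coefficient_k
0*(-8) = 0
1*(-6) = -6
2*(-7) = -14
3*7 = 21
Total = 0 + (-6) + (-14) + 21 = 1


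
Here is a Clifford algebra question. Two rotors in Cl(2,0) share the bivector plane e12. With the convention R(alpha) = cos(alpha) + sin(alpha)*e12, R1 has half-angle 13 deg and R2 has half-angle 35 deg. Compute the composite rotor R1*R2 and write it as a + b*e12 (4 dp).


Same-plane rotors commute and their half-angles add:
R1*R2 = cos(a1 + a2) + sin(a1 + a2)*e12.
a1 + a2 = 13 + 35 = 48 deg
cos(48 deg) = 0.6691
sin(48 deg) = 0.7431
R1*R2 = 0.6691 + 0.7431*e12


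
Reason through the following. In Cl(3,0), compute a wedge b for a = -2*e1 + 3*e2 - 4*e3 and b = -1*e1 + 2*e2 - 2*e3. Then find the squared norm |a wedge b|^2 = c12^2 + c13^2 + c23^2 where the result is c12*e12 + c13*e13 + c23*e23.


a wedge b = (a1*b2 - a2*b1)*e12 + (a1*b3 - a3*b1)*e13 + (a2*b3 - a3*b2)*e23
e12 coeff: (-2)*2 - 3*(-1) = -4 - (-3) = -1
e13 coeff: (-2)*(-2) - (-4)*(-1) = 4 - 4 = 0
e23 coeff: 3*(-2) - (-4)*2 = -6 - (-8) = 2
|a wedge b|^2 = (-1)^2 + 0^2 + 2^2
= 1 + 0 + 4
= 5


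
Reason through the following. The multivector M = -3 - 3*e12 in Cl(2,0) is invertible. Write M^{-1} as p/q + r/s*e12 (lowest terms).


M = -3 - 3*e12, where e12^2 = -1.
Since M commutes with its reverse ~M = a - b*e12, M * ~M = a^2 - b^2*e12^2 = a^2 + b^2.
So M^{-1} = ~M / (a^2 + b^2) = (a - b*e12)/(a^2 + b^2).
a^2 + b^2 = 9 + 9 = 18
Scalar part = -3/18 = -1/6
Bivector coeff = 3/18 = 1/6
M^{-1} = -1/6 + 1/6*e12


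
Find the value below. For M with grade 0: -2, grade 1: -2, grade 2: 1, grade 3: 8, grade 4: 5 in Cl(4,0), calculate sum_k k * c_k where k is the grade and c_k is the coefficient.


Grade-weighted sum = sum of grade_k * coefficient_k
0*(-2) = 0
1*(-2) = -2
2*1 = 2
3*8 = 24
4*5 = 20
Total = 0 + (-2) + 2 + 24 + 20 = 44


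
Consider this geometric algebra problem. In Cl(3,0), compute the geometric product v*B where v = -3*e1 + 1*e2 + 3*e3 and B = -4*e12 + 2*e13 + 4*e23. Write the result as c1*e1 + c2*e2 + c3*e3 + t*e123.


vB has grade-1 (vector) and grade-3 (trivector) parts: vB = (v _| B) + (v ^ B).
Vector part <vB>_1:
  e1: -v2*b12 - v3*b13 = -(1)*(-4) - (3)*(2) = -2
  e2: v1*b12 - v3*b23 = (-3)*(-4) - (3)*(4) = 0
  e3: v1*b13 + v2*b23 = (-3)*(2) + (1)*(4) = -2
Trivector part <vB>_3:
  e123: v1*b23 - v2*b13 + v3*b12 = (-3)*(4) - (1)*(2) + (3)*(-4) = -26
vB = -2*e1 + 0*e2 - 2*e3 - 26*e123


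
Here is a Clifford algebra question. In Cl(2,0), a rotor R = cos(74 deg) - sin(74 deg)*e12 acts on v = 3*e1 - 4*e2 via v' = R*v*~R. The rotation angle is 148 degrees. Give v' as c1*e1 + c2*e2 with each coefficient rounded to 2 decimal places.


Rotor R = cos(74deg) - sin(74deg)*e12
Rotation angle theta = 2 * 74 = 148 degrees
v' = R*v*~R rotates v by theta.
cos(148deg) = -0.8480, sin(148deg) = 0.5299
v'_1 = 3*cos(148deg) - (-4)*sin(148deg)
= 3*(-0.8480) - (-4)*0.5299
= -0.42
v'_2 = 3*sin(148deg) + (-4)*cos(148deg)
= 3*0.5299 + (-4)*(-0.8480)
= 4.98
v' = -0.42*e1 + 4.98*e2


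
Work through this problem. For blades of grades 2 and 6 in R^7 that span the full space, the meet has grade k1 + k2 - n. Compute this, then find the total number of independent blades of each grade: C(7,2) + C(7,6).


Meet grade = grade(A) + grade(B) - n
= 2 + 6 - 7 = 1
C(7,2) = 21
C(7,6) = 7
dim_A + dim_B = 21 + 7 = 28


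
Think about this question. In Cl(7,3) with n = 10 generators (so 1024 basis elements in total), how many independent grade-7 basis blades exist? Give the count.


Number of grade-k basis blades in Cl(p,q) with n = p + q is C(n, k).
n = 7 + 3 = 10
C(10, 7) = 10! / (7! * 3!)
= 3628800 / (5040 * 6)
= 120


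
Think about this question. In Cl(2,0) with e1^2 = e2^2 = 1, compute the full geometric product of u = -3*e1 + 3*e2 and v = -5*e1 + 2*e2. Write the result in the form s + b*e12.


Expand: (-3*e1 + 3*e2)(-5*e1 + 2*e2)
= (-3)*(-5)*e1e1 + (-3)*2*e1e2 + 3*(-5)*e2e1 + 3*2*e2e2
Using e1^2 = e2^2 = 1, e2e1 = -e1e2:
Scalar part s = (-3)*(-5) + 3*2 = 15 + 6 = 21
Bivector part b = (-3)*2 - 3*(-5) = -6 - (-15) = 9
uv = 21 + 9*e12


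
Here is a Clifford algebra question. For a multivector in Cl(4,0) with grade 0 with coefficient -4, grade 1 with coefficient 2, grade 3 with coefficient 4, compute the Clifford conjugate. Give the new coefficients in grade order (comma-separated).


Clifford conjugate sign for grade k: (-1)^(k(k+1)/2)
Grade 0: (-1)^(0*1/2) = (-1)^0 = 1, coeff -4 -> -4
Grade 1: (-1)^(1*2/2) = (-1)^1 = -1, coeff 2 -> -2
Grade 3: (-1)^(3*4/2) = (-1)^6 = 1, coeff 4 -> 4
Conjugated coefficients: -4, -2, 4


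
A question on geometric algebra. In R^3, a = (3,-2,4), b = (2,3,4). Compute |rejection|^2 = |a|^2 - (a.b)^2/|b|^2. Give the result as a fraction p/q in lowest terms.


|a|^2 = 3^2 + (-2)^2 + 4^2 = 29
|b|^2 = 2^2 + 3^2 + 4^2 = 29
a . b = 3*2 + (-2)*3 + 4*4 = 16
(a.b)^2 = 16^2 = 256
|rej|^2 = 29 - 256/29
= (841 - 256)/29
= 585/29
In lowest terms: 585/29


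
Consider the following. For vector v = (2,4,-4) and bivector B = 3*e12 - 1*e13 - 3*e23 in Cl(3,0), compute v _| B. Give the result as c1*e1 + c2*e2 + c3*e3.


Left contraction v _| B = <vB>_1 (grade-1 part of the geometric product vB).
Using e1_|e12 = e2, e2_|e12 = -e1, e1_|e13 = e3, e3_|e13 = -e1, e2_|e23 = e3, e3_|e23 = -e2:
e1 coeff: -v2*b12 - v3*b13 = -(4)*(3) - (-4)*(-1) = -16
e2 coeff: v1*b12 - v3*b23 = (2)*(3) - (-4)*(-3) = -6
e3 coeff: v1*b13 + v2*b23 = (2)*(-1) + (4)*(-3) = -14
v _| B = -16*e1 - 6*e2 - 14*e3


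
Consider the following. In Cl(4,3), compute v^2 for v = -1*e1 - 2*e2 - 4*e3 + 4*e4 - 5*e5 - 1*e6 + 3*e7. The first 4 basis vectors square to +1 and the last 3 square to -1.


v^2 = sum of c_i^2 * e_i^2
Positive signature terms (e_i^2 = +1): (-1)^2 + (-2)^2 + (-4)^2 + 4^2 = 37
Negative signature terms (e_j^2 = -1): (-5)^2 + (-1)^2 + 3^2 = 35
v^2 = 37 - 35 = 2


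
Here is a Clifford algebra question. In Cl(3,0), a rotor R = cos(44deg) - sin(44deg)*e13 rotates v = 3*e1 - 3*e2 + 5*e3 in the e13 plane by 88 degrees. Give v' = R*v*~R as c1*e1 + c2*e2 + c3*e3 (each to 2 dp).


Rotor R = cos(44deg) - sin(44deg)*e13
Rotation angle theta = 2 * 44 = 88 degrees in the e13 plane (e1 -> e3).
The component perpendicular to the plane (e2) is invariant: v'_2 = v2 = -3.00
cos(88deg) = 0.0349, sin(88deg) = 0.9994
v'_1 = v1*cos(theta) - v3*sin(theta) = 3*0.0349 - 5*0.9994 = -4.89
v'_3 = v1*sin(theta) + v3*cos(theta) = 3*0.9994 + 5*0.0349 = 3.17
v' = -4.89*e1 - 3.00*e2 + 3.17*e3


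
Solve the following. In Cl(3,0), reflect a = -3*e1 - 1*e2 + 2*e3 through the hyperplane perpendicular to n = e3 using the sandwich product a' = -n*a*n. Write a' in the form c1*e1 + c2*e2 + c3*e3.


Reflection formula: a' = -n*a*n, with n = e3 (unit vector, n^2 = 1).
For reflection through hyperplane perp to e3:
The component along e3 flips sign, others stay.
a = (-3, -1, 2)
a' = (-3, -1, -2)
a' = -3*e1 - 1*e2 - 2*e3


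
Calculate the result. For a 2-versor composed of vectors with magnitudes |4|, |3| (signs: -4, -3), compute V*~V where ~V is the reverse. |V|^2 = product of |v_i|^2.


Each vector v_i has |v_i|^2 = s_i^2
Squared scales: (-4)^2 = 16, (-3)^2 = 9
|V|^2 = 16 * 9
= 144


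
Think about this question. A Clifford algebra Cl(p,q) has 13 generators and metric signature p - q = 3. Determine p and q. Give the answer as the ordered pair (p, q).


We need p + q = 13 and p - q = 3.
Adding: 2p = 13 + 3 = 16, so p = 8.
Then q = 13 - 8 = 5.
(p, q) = (8, 5)


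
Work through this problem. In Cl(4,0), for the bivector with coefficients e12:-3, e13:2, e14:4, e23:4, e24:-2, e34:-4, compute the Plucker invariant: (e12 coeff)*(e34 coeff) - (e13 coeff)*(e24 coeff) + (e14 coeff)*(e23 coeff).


Plucker relation: af - be + cd
a*f = (-3)*(-4) = 12
b*e = 2*(-2) = -4
c*d = 4*4 = 16
af - be + cd = 12 - (-4) + 16
= 32


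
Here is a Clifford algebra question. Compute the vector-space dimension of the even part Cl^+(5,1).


Even subalgebra dimension = 2^(n-1)
n = 5 + 1 = 6
2^(6 - 1) = 2^5 = 32
Verification: sum of C(6,k) for even k = 1 + 15 + 15 + 1 = 32
Result = 32


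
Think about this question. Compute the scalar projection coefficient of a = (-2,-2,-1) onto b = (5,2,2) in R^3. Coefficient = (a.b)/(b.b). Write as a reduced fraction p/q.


Projection coefficient = (a . b) / (b . b)
a . b = (-2)*5 + (-2)*2 + (-1)*2
= -10 + (-4) + (-2) = -16
b . b = 5^2 + 2^2 + 2^2
= 25 + 4 + 4 = 33
Coefficient = -16/33
In lowest terms: -16/33


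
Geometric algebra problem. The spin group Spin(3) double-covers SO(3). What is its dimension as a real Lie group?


Spin(n) double-covers SO(n); both have Lie algebra so(n) of dimension n(n-1)/2.
n = 3
n(n-1) = 3 * 2 = 6
dim Spin(3) = 6/2 = 3


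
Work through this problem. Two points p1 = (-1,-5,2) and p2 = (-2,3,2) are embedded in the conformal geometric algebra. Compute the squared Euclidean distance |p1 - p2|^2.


p1 - p2 = (1, -8, 0)
|p1 - p2|^2 = 1^2 + (-8)^2 + 0^2
= 1 + 64 + 0
= 65


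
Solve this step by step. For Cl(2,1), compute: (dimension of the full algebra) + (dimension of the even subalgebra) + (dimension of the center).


n = 2 + 1 = 3
Total dim = 2^3 = 8
Even subalgebra dim = 2^2 = 4
n is odd, so center dim = 2
Sum = 8 + 4 + 2 = 14


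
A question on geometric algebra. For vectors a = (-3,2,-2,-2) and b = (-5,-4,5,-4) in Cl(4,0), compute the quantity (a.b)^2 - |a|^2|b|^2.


a . b = (-3)*(-5) + 2*(-4) + (-2)*5 + (-2)*(-4)
= 15 + (-8) + (-10) + 8 = 5
|a|^2 = (-3)^2 + 2^2 + (-2)^2 + (-2)^2 = 21
|b|^2 = (-5)^2 + (-4)^2 + 5^2 + (-4)^2 = 82
(a.b)^2 = 5^2 = 25
|a|^2 * |b|^2 = 21 * 82 = 1722
Result = 25 - 1722 = -1697


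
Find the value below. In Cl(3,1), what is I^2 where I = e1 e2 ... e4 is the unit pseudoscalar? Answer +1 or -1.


The pseudoscalar I = e1...e_n (product of all n generators) of Cl(p,q) satisfies I^2 = (-1)^(q + n(n-1)/2).
p = 3, q = 1, n = p + q = 4
n(n-1)/2 = 4 * 3 / 2 = 6
Exponent = q + n(n-1)/2 = 1 + 6 = 7
I^2 = (-1)^7 = -1


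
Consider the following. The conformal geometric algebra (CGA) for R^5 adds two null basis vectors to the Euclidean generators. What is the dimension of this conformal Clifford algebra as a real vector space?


The conformal model of R^5 uses Cl(6,1): the 5 Euclidean generators plus two extra orthogonal generators e+ (e+^2 = +1) and e- (e-^2 = -1), from which the null vectors e0, einf are built.
Number of generators m = 5 + 2 = 7.
dim Cl(p,q) = 2^m = 2^7 = 128


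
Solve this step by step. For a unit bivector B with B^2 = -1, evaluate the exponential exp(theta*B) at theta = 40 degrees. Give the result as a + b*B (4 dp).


For a unit bivector B with B^2 = -1, the exponential series gives
e^(theta*B) = cos(theta) + sin(theta)*B (the GA analogue of Euler's formula).
theta = 40 degrees = 0.698132 rad
cos(40 deg) = 0.7660
sin(40 deg) = 0.6428
exp(theta*B) = 0.7660 + 0.6428*B


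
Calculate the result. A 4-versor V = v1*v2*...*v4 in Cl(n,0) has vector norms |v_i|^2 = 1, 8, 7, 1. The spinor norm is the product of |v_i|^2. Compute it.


Spinor norm N(V) = |v1|^2 * |v2|^2 * ... * |v4|^2
= 1 * 8 * 7 * 1
Running product: 1, 8, 56, 56
N(V) = 56


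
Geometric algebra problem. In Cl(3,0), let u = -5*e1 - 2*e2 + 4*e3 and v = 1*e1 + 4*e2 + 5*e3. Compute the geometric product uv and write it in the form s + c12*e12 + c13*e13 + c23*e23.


In Cl(3,0): e_i^2 = 1, e_ie_j = -e_je_i for i != j.
Scalar part = u . v = (-5)*1 + (-2)*4 + 4*5
= -5 + (-8) + 20 = 7
e12 coeff = (-5)*4 - (-2)*1 = -20 - (-2) = -18
e13 coeff = (-5)*5 - 4*1 = -25 - 4 = -29
e23 coeff = (-2)*5 - 4*4 = -10 - 16 = -26
uv = 7 - 18*e12 - 29*e13 - 26*e23


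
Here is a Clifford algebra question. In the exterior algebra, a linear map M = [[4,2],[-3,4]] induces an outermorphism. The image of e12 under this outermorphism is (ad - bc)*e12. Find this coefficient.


The outermorphism of a linear map f sends e1^e2 to f(e1)^f(e2).
f(e1) = 4*e1 - 3*e2
f(e2) = 2*e1 + 4*e2
f(e1) ^ f(e2) = (4*e1 - 3*e2) ^ (2*e1 + 4*e2)
= 4*4*e12 + (-3)*2*e21
= (16 - (-6))*e12
= 22*e12
Coefficient = 22


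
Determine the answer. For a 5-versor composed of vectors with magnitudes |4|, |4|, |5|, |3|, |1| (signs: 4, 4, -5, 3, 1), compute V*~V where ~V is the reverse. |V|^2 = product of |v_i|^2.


Each vector v_i has |v_i|^2 = s_i^2
Squared scales: 4^2 = 16, 4^2 = 16, (-5)^2 = 25, 3^2 = 9, 1^2 = 1
|V|^2 = 16 * 16 * 25 * 9 * 1
= 57600


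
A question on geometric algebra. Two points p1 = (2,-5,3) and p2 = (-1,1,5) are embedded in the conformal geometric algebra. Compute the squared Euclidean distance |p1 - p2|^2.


p1 - p2 = (3, -6, -2)
|p1 - p2|^2 = 3^2 + (-6)^2 + (-2)^2
= 9 + 36 + 4
= 49


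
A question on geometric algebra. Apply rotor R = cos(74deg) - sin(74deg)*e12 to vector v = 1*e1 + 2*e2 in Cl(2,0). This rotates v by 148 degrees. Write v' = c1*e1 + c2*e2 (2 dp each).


Rotor R = cos(74deg) - sin(74deg)*e12
Rotation angle theta = 2 * 74 = 148 degrees
v' = R*v*~R rotates v by theta.
cos(148deg) = -0.8480, sin(148deg) = 0.5299
v'_1 = 1*cos(148deg) - 2*sin(148deg)
= 1*(-0.8480) - 2*0.5299
= -1.91
v'_2 = 1*sin(148deg) + 2*cos(148deg)
= 1*0.5299 + 2*(-0.8480)
= -1.17
v' = -1.91*e1 - 1.17*e2


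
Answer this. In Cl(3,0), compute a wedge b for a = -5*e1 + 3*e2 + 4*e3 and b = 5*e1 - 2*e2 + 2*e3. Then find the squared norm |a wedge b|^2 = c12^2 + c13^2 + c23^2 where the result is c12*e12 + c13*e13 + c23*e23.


a wedge b = (a1*b2 - a2*b1)*e12 + (a1*b3 - a3*b1)*e13 + (a2*b3 - a3*b2)*e23
e12 coeff: (-5)*(-2) - 3*5 = 10 - 15 = -5
e13 coeff: (-5)*2 - 4*5 = -10 - 20 = -30
e23 coeff: 3*2 - 4*(-2) = 6 - (-8) = 14
|a wedge b|^2 = (-5)^2 + (-30)^2 + 14^2
= 25 + 900 + 196
= 1121


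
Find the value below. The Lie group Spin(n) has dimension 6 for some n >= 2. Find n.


dim Spin(n) = dim so(n) = n(n-1)/2.
Solve n(n-1)/2 = 6, i.e. n^2 - n - 12 = 0.
Discriminant = 1 + 8*6 = 49
n = (1 + sqrt(49))/2 = (1 + 7)/2 = 4


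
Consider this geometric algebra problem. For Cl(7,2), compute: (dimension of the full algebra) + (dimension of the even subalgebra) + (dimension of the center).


n = 7 + 2 = 9
Total dim = 2^9 = 512
Even subalgebra dim = 2^8 = 256
n is odd, so center dim = 2
Sum = 512 + 256 + 2 = 770


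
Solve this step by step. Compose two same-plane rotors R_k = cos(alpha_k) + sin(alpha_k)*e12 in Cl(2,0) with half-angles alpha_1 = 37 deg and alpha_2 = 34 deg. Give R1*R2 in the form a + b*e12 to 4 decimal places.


Same-plane rotors commute and their half-angles add:
R1*R2 = cos(a1 + a2) + sin(a1 + a2)*e12.
a1 + a2 = 37 + 34 = 71 deg
cos(71 deg) = 0.3256
sin(71 deg) = 0.9455
R1*R2 = 0.3256 + 0.9455*e12


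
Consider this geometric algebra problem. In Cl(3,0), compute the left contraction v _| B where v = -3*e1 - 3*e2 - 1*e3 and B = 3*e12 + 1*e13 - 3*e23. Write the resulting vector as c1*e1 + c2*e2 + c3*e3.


Left contraction v _| B = <vB>_1 (grade-1 part of the geometric product vB).
Using e1_|e12 = e2, e2_|e12 = -e1, e1_|e13 = e3, e3_|e13 = -e1, e2_|e23 = e3, e3_|e23 = -e2:
e1 coeff: -v2*b12 - v3*b13 = -(-3)*(3) - (-1)*(1) = 10
e2 coeff: v1*b12 - v3*b23 = (-3)*(3) - (-1)*(-3) = -12
e3 coeff: v1*b13 + v2*b23 = (-3)*(1) + (-3)*(-3) = 6
v _| B = 10*e1 - 12*e2 + 6*e3


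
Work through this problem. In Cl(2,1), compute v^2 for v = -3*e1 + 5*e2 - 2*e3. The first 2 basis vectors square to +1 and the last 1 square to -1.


v^2 = sum of c_i^2 * e_i^2
Positive signature terms (e_i^2 = +1): (-3)^2 + 5^2 = 34
Negative signature terms (e_j^2 = -1): (-2)^2 = 4
v^2 = 34 - 4 = 30


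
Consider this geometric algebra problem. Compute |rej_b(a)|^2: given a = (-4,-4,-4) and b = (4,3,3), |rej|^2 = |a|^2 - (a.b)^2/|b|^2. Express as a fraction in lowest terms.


|a|^2 = (-4)^2 + (-4)^2 + (-4)^2 = 48
|b|^2 = 4^2 + 3^2 + 3^2 = 34
a . b = (-4)*4 + (-4)*3 + (-4)*3 = -40
(a.b)^2 = (-40)^2 = 1600
|rej|^2 = 48 - 1600/34
= (1632 - 1600)/34
= 32/34
In lowest terms: 16/17


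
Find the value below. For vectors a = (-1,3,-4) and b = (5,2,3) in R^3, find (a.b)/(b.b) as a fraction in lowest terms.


Projection coefficient = (a . b) / (b . b)
a . b = (-1)*5 + 3*2 + (-4)*3
= -5 + 6 + (-12) = -11
b . b = 5^2 + 2^2 + 3^2
= 25 + 4 + 9 = 38
Coefficient = -11/38
In lowest terms: -11/38


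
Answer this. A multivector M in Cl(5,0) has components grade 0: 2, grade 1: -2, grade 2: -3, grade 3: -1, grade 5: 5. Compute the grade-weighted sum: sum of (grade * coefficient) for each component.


Grade-weighted sum = sum of grade_k * coefficient_k
0*2 = 0
1*(-2) = -2
2*(-3) = -6
3*(-1) = -3
5*5 = 25
Total = 0 + (-2) + (-6) + (-3) + 25 = 14


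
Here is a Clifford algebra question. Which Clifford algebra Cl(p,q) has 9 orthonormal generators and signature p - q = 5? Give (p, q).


We need p + q = 9 and p - q = 5.
Adding: 2p = 9 + 5 = 14, so p = 7.
Then q = 9 - 7 = 2.
(p, q) = (7, 2)


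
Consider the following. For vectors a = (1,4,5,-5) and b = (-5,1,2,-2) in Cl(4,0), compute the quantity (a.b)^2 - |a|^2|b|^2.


a . b = 1*(-5) + 4*1 + 5*2 + (-5)*(-2)
= -5 + 4 + 10 + 10 = 19
|a|^2 = 1^2 + 4^2 + 5^2 + (-5)^2 = 67
|b|^2 = (-5)^2 + 1^2 + 2^2 + (-2)^2 = 34
(a.b)^2 = 19^2 = 361
|a|^2 * |b|^2 = 67 * 34 = 2278
Result = 361 - 2278 = -1917


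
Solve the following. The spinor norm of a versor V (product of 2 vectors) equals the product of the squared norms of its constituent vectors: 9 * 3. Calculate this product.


Spinor norm N(V) = |v1|^2 * |v2|^2 * ... * |v2|^2
= 9 * 3
Running product: 9, 27
N(V) = 27


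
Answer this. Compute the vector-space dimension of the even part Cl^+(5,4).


Even subalgebra dimension = 2^(n-1)
n = 5 + 4 = 9
2^(9 - 1) = 2^8 = 256
Verification: sum of C(9,k) for even k = 1 + 36 + 126 + 84 + 9 = 256
Result = 256


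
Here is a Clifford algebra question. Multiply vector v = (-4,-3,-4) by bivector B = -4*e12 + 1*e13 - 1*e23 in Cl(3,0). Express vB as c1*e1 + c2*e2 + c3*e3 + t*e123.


vB has grade-1 (vector) and grade-3 (trivector) parts: vB = (v _| B) + (v ^ B).
Vector part <vB>_1:
  e1: -v2*b12 - v3*b13 = -(-3)*(-4) - (-4)*(1) = -8
  e2: v1*b12 - v3*b23 = (-4)*(-4) - (-4)*(-1) = 12
  e3: v1*b13 + v2*b23 = (-4)*(1) + (-3)*(-1) = -1
Trivector part <vB>_3:
  e123: v1*b23 - v2*b13 + v3*b12 = (-4)*(-1) - (-3)*(1) + (-4)*(-4) = 23
vB = -8*e1 + 12*e2 - 1*e3 + 23*e123


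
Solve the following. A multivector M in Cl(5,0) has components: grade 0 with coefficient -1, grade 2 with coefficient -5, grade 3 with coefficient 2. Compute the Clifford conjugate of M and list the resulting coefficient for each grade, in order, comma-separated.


Clifford conjugate sign for grade k: (-1)^(k(k+1)/2)
Grade 0: (-1)^(0*1/2) = (-1)^0 = 1, coeff -1 -> -1
Grade 2: (-1)^(2*3/2) = (-1)^3 = -1, coeff -5 -> 5
Grade 3: (-1)^(3*4/2) = (-1)^6 = 1, coeff 2 -> 2
Conjugated coefficients: -1, 5, 2


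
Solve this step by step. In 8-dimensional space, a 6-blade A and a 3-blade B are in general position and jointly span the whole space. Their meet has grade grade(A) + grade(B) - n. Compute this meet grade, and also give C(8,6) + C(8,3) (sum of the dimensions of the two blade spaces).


Meet grade = grade(A) + grade(B) - n
= 6 + 3 - 8 = 1
C(8,6) = 28
C(8,3) = 56
dim_A + dim_B = 28 + 56 = 84


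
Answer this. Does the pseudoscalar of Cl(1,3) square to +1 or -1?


The pseudoscalar I = e1...e_n (product of all n generators) of Cl(p,q) satisfies I^2 = (-1)^(q + n(n-1)/2).
p = 1, q = 3, n = p + q = 4
n(n-1)/2 = 4 * 3 / 2 = 6
Exponent = q + n(n-1)/2 = 3 + 6 = 9
I^2 = (-1)^9 = -1


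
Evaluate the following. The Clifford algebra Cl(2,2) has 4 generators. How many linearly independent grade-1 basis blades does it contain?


Number of grade-k basis blades in Cl(p,q) with n = p + q is C(n, k).
n = 2 + 2 = 4
C(4, 1) = 4! / (1! * 3!)
= 24 / (1 * 6)
= 4


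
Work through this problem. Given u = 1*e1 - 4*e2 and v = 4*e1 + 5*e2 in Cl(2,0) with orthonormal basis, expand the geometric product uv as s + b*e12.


Expand: (1*e1 - 4*e2)(4*e1 + 5*e2)
= 1*4*e1e1 + 1*5*e1e2 + (-4)*4*e2e1 + (-4)*5*e2e2
Using e1^2 = e2^2 = 1, e2e1 = -e1e2:
Scalar part s = 1*4 + (-4)*5 = 4 + (-20) = -16
Bivector part b = 1*5 - (-4)*4 = 5 - (-16) = 21
uv = -16 + 21*e12


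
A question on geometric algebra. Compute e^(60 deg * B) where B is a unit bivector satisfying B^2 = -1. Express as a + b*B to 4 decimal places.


For a unit bivector B with B^2 = -1, the exponential series gives
e^(theta*B) = cos(theta) + sin(theta)*B (the GA analogue of Euler's formula).
theta = 60 degrees = 1.047198 rad
cos(60 deg) = 0.5000
sin(60 deg) = 0.8660
exp(theta*B) = 0.5000 + 0.8660*B


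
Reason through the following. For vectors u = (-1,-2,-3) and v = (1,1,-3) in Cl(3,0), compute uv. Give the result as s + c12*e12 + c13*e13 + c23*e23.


In Cl(3,0): e_i^2 = 1, e_ie_j = -e_je_i for i != j.
Scalar part = u . v = (-1)*1 + (-2)*1 + (-3)*(-3)
= -1 + (-2) + 9 = 6
e12 coeff = (-1)*1 - (-2)*1 = -1 - (-2) = 1
e13 coeff = (-1)*(-3) - (-3)*1 = 3 - (-3) = 6
e23 coeff = (-2)*(-3) - (-3)*1 = 6 - (-3) = 9
uv = 6 + 1*e12 + 6*e13 + 9*e23


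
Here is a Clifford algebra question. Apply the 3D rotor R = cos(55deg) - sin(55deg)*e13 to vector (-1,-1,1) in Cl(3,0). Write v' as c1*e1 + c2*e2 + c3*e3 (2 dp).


Rotor R = cos(55deg) - sin(55deg)*e13
Rotation angle theta = 2 * 55 = 110 degrees in the e13 plane (e1 -> e3).
The component perpendicular to the plane (e2) is invariant: v'_2 = v2 = -1.00
cos(110deg) = -0.3420, sin(110deg) = 0.9397
v'_1 = v1*cos(theta) - v3*sin(theta) = -1*(-0.3420) - 1*0.9397 = -0.60
v'_3 = v1*sin(theta) + v3*cos(theta) = -1*0.9397 + 1*(-0.3420) = -1.28
v' = -0.60*e1 - 1.00*e2 - 1.28*e3


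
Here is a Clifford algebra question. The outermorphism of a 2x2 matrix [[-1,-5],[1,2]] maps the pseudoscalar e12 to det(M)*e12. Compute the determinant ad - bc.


The outermorphism of a linear map f sends e1^e2 to f(e1)^f(e2).
f(e1) = -1*e1 + 1*e2
f(e2) = -5*e1 + 2*e2
f(e1) ^ f(e2) = (-1*e1 + 1*e2) ^ (-5*e1 + 2*e2)
= (-1)*2*e12 + 1*(-5)*e21
= (-2 - (-5))*e12
= 3*e12
Coefficient = 3


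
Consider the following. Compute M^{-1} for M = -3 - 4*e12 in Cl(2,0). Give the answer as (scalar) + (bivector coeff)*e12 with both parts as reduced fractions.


M = -3 - 4*e12, where e12^2 = -1.
Since M commutes with its reverse ~M = a - b*e12, M * ~M = a^2 - b^2*e12^2 = a^2 + b^2.
So M^{-1} = ~M / (a^2 + b^2) = (a - b*e12)/(a^2 + b^2).
a^2 + b^2 = 9 + 16 = 25
Scalar part = -3/25 = -3/25
Bivector coeff = 4/25 = 4/25
M^{-1} = -3/25 + 4/25*e12


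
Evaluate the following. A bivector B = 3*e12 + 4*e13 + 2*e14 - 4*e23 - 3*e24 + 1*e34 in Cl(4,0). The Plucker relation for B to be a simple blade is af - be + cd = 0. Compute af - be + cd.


Plucker relation: af - be + cd
a*f = 3*1 = 3
b*e = 4*(-3) = -12
c*d = 2*(-4) = -8
af - be + cd = 3 - (-12) + (-8)
= 7


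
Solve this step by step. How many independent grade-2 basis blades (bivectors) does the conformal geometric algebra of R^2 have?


The conformal model of R^2 uses Cl(3,1) with m = 2 + 2 = 4 generators.
Number of grade-2 blades = C(m, 2) = C(4, 2)
= 4*3/2 = 6


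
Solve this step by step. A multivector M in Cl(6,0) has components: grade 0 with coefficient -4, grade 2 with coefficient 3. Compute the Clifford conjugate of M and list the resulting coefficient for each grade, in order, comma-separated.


Clifford conjugate sign for grade k: (-1)^(k(k+1)/2)
Grade 0: (-1)^(0*1/2) = (-1)^0 = 1, coeff -4 -> -4
Grade 2: (-1)^(2*3/2) = (-1)^3 = -1, coeff 3 -> -3
Conjugated coefficients: -4, -3


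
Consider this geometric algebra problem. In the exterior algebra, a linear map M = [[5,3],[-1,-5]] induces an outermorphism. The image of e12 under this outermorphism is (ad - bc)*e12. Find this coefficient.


The outermorphism of a linear map f sends e1^e2 to f(e1)^f(e2).
f(e1) = 5*e1 - 1*e2
f(e2) = 3*e1 - 5*e2
f(e1) ^ f(e2) = (5*e1 - 1*e2) ^ (3*e1 - 5*e2)
= 5*(-5)*e12 + (-1)*3*e21
= (-25 - (-3))*e12
= -22*e12
Coefficient = -22


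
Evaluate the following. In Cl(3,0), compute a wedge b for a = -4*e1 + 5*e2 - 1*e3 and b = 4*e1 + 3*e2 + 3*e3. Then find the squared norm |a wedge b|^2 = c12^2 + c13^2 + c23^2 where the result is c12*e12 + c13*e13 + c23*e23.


a wedge b = (a1*b2 - a2*b1)*e12 + (a1*b3 - a3*b1)*e13 + (a2*b3 - a3*b2)*e23
e12 coeff: (-4)*3 - 5*4 = -12 - 20 = -32
e13 coeff: (-4)*3 - (-1)*4 = -12 - (-4) = -8
e23 coeff: 5*3 - (-1)*3 = 15 - (-3) = 18
|a wedge b|^2 = (-32)^2 + (-8)^2 + 18^2
= 1024 + 64 + 324
= 1412


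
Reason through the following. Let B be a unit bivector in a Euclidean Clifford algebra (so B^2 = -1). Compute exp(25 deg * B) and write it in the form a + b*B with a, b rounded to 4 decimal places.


For a unit bivector B with B^2 = -1, the exponential series gives
e^(theta*B) = cos(theta) + sin(theta)*B (the GA analogue of Euler's formula).
theta = 25 degrees = 0.436332 rad
cos(25 deg) = 0.9063
sin(25 deg) = 0.4226
exp(theta*B) = 0.9063 + 0.4226*B


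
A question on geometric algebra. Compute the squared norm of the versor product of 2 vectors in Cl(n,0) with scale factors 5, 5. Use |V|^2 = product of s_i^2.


Each vector v_i has |v_i|^2 = s_i^2
Squared scales: 5^2 = 25, 5^2 = 25
|V|^2 = 25 * 25
= 625


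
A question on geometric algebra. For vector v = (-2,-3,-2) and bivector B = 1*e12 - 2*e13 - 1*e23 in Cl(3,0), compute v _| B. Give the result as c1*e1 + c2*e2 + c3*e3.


Left contraction v _| B = <vB>_1 (grade-1 part of the geometric product vB).
Using e1_|e12 = e2, e2_|e12 = -e1, e1_|e13 = e3, e3_|e13 = -e1, e2_|e23 = e3, e3_|e23 = -e2:
e1 coeff: -v2*b12 - v3*b13 = -(-3)*(1) - (-2)*(-2) = -1
e2 coeff: v1*b12 - v3*b23 = (-2)*(1) - (-2)*(-1) = -4
e3 coeff: v1*b13 + v2*b23 = (-2)*(-2) + (-3)*(-1) = 7
v _| B = -1*e1 - 4*e2 + 7*e3


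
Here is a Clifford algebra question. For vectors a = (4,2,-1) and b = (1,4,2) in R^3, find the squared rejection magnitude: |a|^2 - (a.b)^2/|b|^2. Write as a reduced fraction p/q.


|a|^2 = 4^2 + 2^2 + (-1)^2 = 21
|b|^2 = 1^2 + 4^2 + 2^2 = 21
a . b = 4*1 + 2*4 + (-1)*2 = 10
(a.b)^2 = 10^2 = 100
|rej|^2 = 21 - 100/21
= (441 - 100)/21
= 341/21
In lowest terms: 341/21


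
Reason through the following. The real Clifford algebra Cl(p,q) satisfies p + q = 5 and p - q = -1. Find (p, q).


We need p + q = 5 and p - q = -1.
Adding: 2p = 5 + (-1) = 4, so p = 2.
Then q = 5 - 2 = 3.
(p, q) = (2, 3)


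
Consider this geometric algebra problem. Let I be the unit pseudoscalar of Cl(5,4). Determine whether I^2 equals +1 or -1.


The pseudoscalar I = e1...e_n (product of all n generators) of Cl(p,q) satisfies I^2 = (-1)^(q + n(n-1)/2).
p = 5, q = 4, n = p + q = 9
n(n-1)/2 = 9 * 8 / 2 = 36
Exponent = q + n(n-1)/2 = 4 + 36 = 40
I^2 = (-1)^40 = +1


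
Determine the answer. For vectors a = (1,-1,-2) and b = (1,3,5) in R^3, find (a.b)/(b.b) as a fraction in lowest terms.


Projection coefficient = (a . b) / (b . b)
a . b = 1*1 + (-1)*3 + (-2)*5
= 1 + (-3) + (-10) = -12
b . b = 1^2 + 3^2 + 5^2
= 1 + 9 + 25 = 35
Coefficient = -12/35
In lowest terms: -12/35


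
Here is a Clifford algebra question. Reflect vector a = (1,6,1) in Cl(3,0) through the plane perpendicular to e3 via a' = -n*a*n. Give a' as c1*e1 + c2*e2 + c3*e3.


Reflection formula: a' = -n*a*n, with n = e3 (unit vector, n^2 = 1).
For reflection through hyperplane perp to e3:
The component along e3 flips sign, others stay.
a = (1, 6, 1)
a' = (1, 6, -1)
a' = 1*e1 + 6*e2 - 1*e3


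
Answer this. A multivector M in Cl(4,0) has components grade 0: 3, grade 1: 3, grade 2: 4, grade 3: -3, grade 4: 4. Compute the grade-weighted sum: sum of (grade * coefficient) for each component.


Grade-weighted sum = sum of grade_k * coefficient_k
0*3 = 0
1*3 = 3
2*4 = 8
3*(-3) = -9
4*4 = 16
Total = 0 + 3 + 8 + (-9) + 16 = 18


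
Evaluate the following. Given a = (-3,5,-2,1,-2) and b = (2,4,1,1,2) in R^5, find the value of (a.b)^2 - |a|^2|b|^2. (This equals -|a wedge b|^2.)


a . b = (-3)*2 + 5*4 + (-2)*1 + 1*1 + (-2)*2
= -6 + 20 + (-2) + 1 + (-4) = 9
|a|^2 = (-3)^2 + 5^2 + (-2)^2 + 1^2 + (-2)^2 = 43
|b|^2 = 2^2 + 4^2 + 1^2 + 1^2 + 2^2 = 26
(a.b)^2 = 9^2 = 81
|a|^2 * |b|^2 = 43 * 26 = 1118
Result = 81 - 1118 = -1037


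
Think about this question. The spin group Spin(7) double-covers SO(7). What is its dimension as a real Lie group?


Spin(n) double-covers SO(n); both have Lie algebra so(n) of dimension n(n-1)/2.
n = 7
n(n-1) = 7 * 6 = 42
dim Spin(7) = 42/2 = 21


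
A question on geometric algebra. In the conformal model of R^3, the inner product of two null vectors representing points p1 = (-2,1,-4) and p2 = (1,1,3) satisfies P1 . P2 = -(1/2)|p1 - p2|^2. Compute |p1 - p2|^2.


p1 - p2 = (-3, 0, -7)
|p1 - p2|^2 = (-3)^2 + 0^2 + (-7)^2
= 9 + 0 + 49
= 58


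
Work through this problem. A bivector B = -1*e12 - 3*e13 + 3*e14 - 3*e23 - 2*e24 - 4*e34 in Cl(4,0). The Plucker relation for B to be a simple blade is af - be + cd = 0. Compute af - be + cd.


Plucker relation: af - be + cd
a*f = (-1)*(-4) = 4
b*e = (-3)*(-2) = 6
c*d = 3*(-3) = -9
af - be + cd = 4 - 6 + (-9)
= -11


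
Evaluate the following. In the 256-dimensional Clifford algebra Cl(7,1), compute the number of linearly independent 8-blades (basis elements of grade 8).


Number of grade-k basis blades in Cl(p,q) with n = p + q is C(n, k).
n = 7 + 1 = 8
C(8, 8) = 8! / (8! * 0!)
= 40320 / (40320 * 1)
= 1


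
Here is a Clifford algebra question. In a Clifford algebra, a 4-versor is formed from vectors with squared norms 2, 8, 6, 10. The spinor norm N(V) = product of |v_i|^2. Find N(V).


Spinor norm N(V) = |v1|^2 * |v2|^2 * ... * |v4|^2
= 2 * 8 * 6 * 10
Running product: 2, 16, 96, 960
N(V) = 960


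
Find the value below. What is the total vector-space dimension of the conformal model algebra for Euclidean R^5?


The conformal model of R^5 uses Cl(6,1): the 5 Euclidean generators plus two extra orthogonal generators e+ (e+^2 = +1) and e- (e-^2 = -1), from which the null vectors e0, einf are built.
Number of generators m = 5 + 2 = 7.
dim Cl(p,q) = 2^m = 2^7 = 128


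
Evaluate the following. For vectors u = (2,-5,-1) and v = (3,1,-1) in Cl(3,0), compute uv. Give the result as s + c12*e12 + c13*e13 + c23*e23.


In Cl(3,0): e_i^2 = 1, e_ie_j = -e_je_i for i != j.
Scalar part = u . v = 2*3 + (-5)*1 + (-1)*(-1)
= 6 + (-5) + 1 = 2
e12 coeff = 2*1 - (-5)*3 = 2 - (-15) = 17
e13 coeff = 2*(-1) - (-1)*3 = -2 - (-3) = 1
e23 coeff = (-5)*(-1) - (-1)*1 = 5 - (-1) = 6
uv = 2 + 17*e12 + 1*e13 + 6*e23
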